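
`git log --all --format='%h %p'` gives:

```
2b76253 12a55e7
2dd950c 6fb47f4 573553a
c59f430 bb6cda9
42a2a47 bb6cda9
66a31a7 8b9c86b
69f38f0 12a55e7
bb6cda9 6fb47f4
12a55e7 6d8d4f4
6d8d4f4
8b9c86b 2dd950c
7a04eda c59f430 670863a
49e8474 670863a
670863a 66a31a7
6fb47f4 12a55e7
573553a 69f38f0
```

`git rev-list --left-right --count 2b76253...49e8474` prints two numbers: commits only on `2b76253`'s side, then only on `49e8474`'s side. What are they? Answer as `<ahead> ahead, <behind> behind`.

Reachable from 2b76253: {12a55e7, 2b76253, 6d8d4f4}.
Reachable from 49e8474: {12a55e7, 2dd950c, 49e8474, 573553a, 66a31a7, 670863a, 69f38f0, 6d8d4f4, 6fb47f4, 8b9c86b}.
Only in 2b76253's history (ahead): {2b76253} — 1.
Only in 49e8474's history (behind): {2dd950c, 49e8474, 573553a, 66a31a7, 670863a, 69f38f0, 6fb47f4, 8b9c86b} — 8.

1 ahead, 8 behind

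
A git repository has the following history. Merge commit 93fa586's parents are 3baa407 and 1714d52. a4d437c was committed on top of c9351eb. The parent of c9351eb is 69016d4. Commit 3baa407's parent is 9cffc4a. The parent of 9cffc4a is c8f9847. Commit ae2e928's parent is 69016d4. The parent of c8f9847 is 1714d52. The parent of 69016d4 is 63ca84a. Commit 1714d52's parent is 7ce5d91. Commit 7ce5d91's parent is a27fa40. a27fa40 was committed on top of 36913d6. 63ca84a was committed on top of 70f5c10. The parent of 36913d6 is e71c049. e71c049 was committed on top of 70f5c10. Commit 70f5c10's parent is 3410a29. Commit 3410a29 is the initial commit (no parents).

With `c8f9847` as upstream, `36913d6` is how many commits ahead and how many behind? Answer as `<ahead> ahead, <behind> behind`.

0 ahead, 4 behind

Reachable from 36913d6: {3410a29, 36913d6, 70f5c10, e71c049}.
Reachable from c8f9847: {1714d52, 3410a29, 36913d6, 70f5c10, 7ce5d91, a27fa40, c8f9847, e71c049}.
Only in 36913d6's history (ahead): {} — 0.
Only in c8f9847's history (behind): {1714d52, 7ce5d91, a27fa40, c8f9847} — 4.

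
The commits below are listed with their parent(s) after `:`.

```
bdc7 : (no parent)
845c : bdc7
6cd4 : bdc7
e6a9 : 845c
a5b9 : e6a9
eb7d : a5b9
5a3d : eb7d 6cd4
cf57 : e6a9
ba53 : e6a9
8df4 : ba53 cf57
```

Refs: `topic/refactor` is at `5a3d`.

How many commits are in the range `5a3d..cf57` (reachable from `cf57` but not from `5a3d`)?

Reachable from cf57: {845c, bdc7, cf57, e6a9}.
Reachable from 5a3d: {5a3d, 6cd4, 845c, a5b9, bdc7, e6a9, eb7d}.
In cf57's history but not 5a3d's: {cf57} — 1 commit.

1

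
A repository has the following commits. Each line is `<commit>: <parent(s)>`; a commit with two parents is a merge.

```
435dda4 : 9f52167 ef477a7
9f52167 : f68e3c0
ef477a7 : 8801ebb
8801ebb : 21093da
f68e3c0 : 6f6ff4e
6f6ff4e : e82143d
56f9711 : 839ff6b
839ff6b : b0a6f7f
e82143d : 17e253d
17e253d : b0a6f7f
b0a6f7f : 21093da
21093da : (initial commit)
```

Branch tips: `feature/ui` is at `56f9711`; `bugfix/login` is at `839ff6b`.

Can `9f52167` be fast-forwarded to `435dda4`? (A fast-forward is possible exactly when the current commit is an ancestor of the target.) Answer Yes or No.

Yes

A fast-forward from 9f52167 to 435dda4 is possible iff 9f52167 is an ancestor of 435dda4.
Ancestors of 435dda4: {17e253d, 21093da, 435dda4, 6f6ff4e, 8801ebb, 9f52167, b0a6f7f, e82143d, ef477a7, f68e3c0}.
9f52167 is among them, so fast-forward is possible.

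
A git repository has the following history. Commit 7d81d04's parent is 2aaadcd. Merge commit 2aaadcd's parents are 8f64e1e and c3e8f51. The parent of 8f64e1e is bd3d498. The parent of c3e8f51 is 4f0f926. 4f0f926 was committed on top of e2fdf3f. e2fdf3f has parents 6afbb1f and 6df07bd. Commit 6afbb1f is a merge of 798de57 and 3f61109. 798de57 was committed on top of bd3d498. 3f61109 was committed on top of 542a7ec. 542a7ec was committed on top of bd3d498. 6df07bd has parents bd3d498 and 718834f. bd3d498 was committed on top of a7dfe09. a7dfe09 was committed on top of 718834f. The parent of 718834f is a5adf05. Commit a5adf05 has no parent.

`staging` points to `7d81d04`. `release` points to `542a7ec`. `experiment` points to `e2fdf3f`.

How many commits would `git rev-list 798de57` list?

5

Walking parent pointers from 798de57: reachable set = {718834f, 798de57, a5adf05, a7dfe09, bd3d498}.
That is 5 commits.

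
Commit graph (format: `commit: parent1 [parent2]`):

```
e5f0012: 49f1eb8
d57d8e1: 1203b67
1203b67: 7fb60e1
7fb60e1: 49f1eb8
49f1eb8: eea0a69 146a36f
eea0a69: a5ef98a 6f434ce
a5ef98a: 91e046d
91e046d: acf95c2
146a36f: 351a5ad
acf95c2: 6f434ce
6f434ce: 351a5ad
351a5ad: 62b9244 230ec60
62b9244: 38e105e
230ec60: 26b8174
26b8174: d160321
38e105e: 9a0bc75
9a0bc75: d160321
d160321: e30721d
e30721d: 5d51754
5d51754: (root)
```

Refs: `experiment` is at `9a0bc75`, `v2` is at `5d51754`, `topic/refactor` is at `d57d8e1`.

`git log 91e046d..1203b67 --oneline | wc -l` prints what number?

Reachable from 1203b67: {1203b67, 146a36f, 230ec60, 26b8174, 351a5ad, 38e105e, 49f1eb8, 5d51754, 62b9244, 6f434ce, 7fb60e1, 91e046d, 9a0bc75, a5ef98a, acf95c2, d160321, e30721d, eea0a69}.
Reachable from 91e046d: {230ec60, 26b8174, 351a5ad, 38e105e, 5d51754, 62b9244, 6f434ce, 91e046d, 9a0bc75, acf95c2, d160321, e30721d}.
In 1203b67's history but not 91e046d's: {1203b67, 146a36f, 49f1eb8, 7fb60e1, a5ef98a, eea0a69} — 6 commits.

6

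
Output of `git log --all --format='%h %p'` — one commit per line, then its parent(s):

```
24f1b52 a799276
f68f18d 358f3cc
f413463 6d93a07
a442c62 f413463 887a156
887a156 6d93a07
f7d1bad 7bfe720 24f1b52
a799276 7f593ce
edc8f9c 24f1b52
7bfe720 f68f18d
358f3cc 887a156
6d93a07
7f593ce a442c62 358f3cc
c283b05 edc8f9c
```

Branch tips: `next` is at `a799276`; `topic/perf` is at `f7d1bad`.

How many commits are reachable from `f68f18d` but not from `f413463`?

Reachable from f68f18d: {358f3cc, 6d93a07, 887a156, f68f18d}.
Reachable from f413463: {6d93a07, f413463}.
In f68f18d's history but not f413463's: {358f3cc, 887a156, f68f18d} — 3 commits.

3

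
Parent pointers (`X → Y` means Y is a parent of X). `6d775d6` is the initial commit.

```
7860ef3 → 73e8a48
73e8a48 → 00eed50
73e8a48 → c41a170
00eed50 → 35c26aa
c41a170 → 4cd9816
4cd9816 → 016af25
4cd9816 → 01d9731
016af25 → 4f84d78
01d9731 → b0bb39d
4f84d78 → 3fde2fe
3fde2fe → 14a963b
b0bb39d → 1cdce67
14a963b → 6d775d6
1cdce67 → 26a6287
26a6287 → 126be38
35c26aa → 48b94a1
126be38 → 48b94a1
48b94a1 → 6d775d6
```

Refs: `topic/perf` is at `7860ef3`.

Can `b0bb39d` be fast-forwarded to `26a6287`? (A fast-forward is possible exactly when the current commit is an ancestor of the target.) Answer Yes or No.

A fast-forward from b0bb39d to 26a6287 is possible iff b0bb39d is an ancestor of 26a6287.
Ancestors of 26a6287: {126be38, 26a6287, 48b94a1, 6d775d6}.
b0bb39d is not among them, so fast-forward is not possible.

No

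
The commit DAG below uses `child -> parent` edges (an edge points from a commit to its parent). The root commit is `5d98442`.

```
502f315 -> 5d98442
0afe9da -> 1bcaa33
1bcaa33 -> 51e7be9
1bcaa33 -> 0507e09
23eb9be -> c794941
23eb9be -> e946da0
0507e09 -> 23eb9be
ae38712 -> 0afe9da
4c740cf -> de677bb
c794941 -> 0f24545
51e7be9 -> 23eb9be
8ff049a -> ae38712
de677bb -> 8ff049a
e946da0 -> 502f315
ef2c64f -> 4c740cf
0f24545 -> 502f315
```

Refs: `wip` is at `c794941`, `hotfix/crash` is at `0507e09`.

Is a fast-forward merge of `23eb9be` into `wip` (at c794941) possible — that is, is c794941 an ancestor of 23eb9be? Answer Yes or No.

A fast-forward from c794941 to 23eb9be is possible iff c794941 is an ancestor of 23eb9be.
Ancestors of 23eb9be: {0f24545, 23eb9be, 502f315, 5d98442, c794941, e946da0}.
c794941 is among them, so fast-forward is possible.

Yes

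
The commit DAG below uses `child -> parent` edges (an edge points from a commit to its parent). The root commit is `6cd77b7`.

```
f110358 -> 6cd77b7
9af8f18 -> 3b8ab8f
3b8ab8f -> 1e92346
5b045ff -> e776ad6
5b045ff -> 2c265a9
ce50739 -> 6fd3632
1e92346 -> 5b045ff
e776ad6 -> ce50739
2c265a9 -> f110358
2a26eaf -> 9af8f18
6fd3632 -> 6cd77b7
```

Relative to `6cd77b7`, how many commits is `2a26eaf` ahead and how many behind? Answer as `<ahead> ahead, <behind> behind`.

Reachable from 2a26eaf: {1e92346, 2a26eaf, 2c265a9, 3b8ab8f, 5b045ff, 6cd77b7, 6fd3632, 9af8f18, ce50739, e776ad6, f110358}.
Reachable from 6cd77b7: {6cd77b7}.
Only in 2a26eaf's history (ahead): {1e92346, 2a26eaf, 2c265a9, 3b8ab8f, 5b045ff, 6fd3632, 9af8f18, ce50739, e776ad6, f110358} — 10.
Only in 6cd77b7's history (behind): {} — 0.

10 ahead, 0 behind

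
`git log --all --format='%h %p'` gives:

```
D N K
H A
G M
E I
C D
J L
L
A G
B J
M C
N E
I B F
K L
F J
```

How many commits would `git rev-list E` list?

6

Walking parent pointers from E: reachable set = {B, E, F, I, J, L}.
That is 6 commits.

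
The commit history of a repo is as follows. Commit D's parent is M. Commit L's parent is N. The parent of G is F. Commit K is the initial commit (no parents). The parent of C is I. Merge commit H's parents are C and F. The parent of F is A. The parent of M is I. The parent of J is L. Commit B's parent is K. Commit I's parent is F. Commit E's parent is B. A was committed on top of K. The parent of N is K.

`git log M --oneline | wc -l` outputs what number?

5

Walking parent pointers from M: reachable set = {A, F, I, K, M}.
That is 5 commits.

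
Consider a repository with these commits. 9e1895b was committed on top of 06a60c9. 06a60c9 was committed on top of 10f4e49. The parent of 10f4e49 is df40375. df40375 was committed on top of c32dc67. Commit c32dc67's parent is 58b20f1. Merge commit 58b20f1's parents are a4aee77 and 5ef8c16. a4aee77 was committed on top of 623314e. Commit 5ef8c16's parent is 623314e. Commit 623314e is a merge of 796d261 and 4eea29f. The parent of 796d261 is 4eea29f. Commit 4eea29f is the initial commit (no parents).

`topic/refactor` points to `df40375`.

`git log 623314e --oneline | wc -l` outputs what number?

3

Walking parent pointers from 623314e: reachable set = {4eea29f, 623314e, 796d261}.
That is 3 commits.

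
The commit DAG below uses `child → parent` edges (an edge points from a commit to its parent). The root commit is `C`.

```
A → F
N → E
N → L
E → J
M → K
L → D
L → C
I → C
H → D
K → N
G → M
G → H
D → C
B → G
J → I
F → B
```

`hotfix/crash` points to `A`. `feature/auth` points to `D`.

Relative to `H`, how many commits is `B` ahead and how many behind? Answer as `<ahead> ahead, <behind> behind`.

Reachable from B: {B, C, D, E, G, H, I, J, K, L, M, N}.
Reachable from H: {C, D, H}.
Only in B's history (ahead): {B, E, G, I, J, K, L, M, N} — 9.
Only in H's history (behind): {} — 0.

9 ahead, 0 behind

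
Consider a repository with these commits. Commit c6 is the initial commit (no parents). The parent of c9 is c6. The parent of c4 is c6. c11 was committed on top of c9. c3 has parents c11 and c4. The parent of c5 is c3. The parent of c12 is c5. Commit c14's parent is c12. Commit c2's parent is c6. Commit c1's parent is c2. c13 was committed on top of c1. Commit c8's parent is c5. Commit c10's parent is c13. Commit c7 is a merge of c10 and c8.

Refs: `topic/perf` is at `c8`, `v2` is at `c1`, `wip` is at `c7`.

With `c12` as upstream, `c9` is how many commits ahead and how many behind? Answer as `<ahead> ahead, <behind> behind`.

Reachable from c9: {c6, c9}.
Reachable from c12: {c11, c12, c3, c4, c5, c6, c9}.
Only in c9's history (ahead): {} — 0.
Only in c12's history (behind): {c11, c12, c3, c4, c5} — 5.

0 ahead, 5 behind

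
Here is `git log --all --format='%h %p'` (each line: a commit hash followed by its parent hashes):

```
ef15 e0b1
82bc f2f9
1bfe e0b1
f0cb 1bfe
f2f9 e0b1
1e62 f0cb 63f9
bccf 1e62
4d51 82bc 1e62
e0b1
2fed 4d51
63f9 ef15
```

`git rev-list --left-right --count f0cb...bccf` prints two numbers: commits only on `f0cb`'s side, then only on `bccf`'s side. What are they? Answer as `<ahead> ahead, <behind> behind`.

Reachable from f0cb: {1bfe, e0b1, f0cb}.
Reachable from bccf: {1bfe, 1e62, 63f9, bccf, e0b1, ef15, f0cb}.
Only in f0cb's history (ahead): {} — 0.
Only in bccf's history (behind): {1e62, 63f9, bccf, ef15} — 4.

0 ahead, 4 behind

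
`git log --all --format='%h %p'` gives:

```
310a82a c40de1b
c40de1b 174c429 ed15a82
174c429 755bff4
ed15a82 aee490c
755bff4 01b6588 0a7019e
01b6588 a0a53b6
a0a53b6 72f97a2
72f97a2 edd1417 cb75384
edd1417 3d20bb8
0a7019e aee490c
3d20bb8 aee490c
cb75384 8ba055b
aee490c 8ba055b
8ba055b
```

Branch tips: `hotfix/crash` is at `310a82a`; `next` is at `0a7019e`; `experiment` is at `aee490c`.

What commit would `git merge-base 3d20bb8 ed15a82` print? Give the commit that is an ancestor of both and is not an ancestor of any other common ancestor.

aee490c

Ancestors of 3d20bb8: {3d20bb8, 8ba055b, aee490c}.
Ancestors of ed15a82: {8ba055b, aee490c, ed15a82}.
Common ancestors: {8ba055b, aee490c}.
Among these, aee490c is not an ancestor of any other common ancestor — it is the merge base.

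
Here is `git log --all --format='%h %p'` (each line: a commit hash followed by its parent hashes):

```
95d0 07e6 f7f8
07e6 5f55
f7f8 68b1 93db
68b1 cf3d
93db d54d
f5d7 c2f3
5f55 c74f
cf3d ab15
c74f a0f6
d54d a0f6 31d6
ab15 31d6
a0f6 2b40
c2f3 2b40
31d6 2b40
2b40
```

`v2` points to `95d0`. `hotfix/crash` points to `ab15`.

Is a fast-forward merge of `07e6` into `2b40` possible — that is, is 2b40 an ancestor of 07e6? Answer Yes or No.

Yes

A fast-forward from 2b40 to 07e6 is possible iff 2b40 is an ancestor of 07e6.
Ancestors of 07e6: {07e6, 2b40, 5f55, a0f6, c74f}.
2b40 is among them, so fast-forward is possible.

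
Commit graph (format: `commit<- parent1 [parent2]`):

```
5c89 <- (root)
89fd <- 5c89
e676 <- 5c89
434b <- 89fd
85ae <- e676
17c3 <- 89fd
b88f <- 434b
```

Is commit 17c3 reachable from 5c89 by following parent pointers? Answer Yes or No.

No

Ancestors of 5c89: {5c89}.
17c3 is not in that set, so it is not an ancestor of 5c89.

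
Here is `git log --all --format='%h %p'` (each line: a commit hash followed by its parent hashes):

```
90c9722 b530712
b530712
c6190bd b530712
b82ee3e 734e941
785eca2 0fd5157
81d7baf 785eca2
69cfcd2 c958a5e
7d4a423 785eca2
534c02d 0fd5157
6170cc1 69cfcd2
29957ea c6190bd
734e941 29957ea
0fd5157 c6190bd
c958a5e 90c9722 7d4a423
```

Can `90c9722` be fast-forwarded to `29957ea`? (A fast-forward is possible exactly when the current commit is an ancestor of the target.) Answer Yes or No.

A fast-forward from 90c9722 to 29957ea is possible iff 90c9722 is an ancestor of 29957ea.
Ancestors of 29957ea: {29957ea, b530712, c6190bd}.
90c9722 is not among them, so fast-forward is not possible.

No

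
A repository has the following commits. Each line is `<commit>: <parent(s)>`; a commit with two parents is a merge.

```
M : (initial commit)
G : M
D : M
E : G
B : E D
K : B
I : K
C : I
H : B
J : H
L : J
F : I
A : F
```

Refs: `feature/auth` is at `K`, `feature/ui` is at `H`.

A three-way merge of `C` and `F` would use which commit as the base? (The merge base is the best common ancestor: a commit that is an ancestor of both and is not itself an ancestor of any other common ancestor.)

Ancestors of C: {B, C, D, E, G, I, K, M}.
Ancestors of F: {B, D, E, F, G, I, K, M}.
Common ancestors: {B, D, E, G, I, K, M}.
Among these, I is not an ancestor of any other common ancestor — it is the merge base.

I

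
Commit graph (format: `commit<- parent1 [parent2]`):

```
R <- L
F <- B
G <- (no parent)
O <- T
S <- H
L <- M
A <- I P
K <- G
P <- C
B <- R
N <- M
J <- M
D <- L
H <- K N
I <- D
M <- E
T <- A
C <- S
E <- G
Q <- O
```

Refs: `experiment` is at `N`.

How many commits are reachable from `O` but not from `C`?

7

Reachable from O: {A, C, D, E, G, H, I, K, L, M, N, O, P, S, T}.
Reachable from C: {C, E, G, H, K, M, N, S}.
In O's history but not C's: {A, D, I, L, O, P, T} — 7 commits.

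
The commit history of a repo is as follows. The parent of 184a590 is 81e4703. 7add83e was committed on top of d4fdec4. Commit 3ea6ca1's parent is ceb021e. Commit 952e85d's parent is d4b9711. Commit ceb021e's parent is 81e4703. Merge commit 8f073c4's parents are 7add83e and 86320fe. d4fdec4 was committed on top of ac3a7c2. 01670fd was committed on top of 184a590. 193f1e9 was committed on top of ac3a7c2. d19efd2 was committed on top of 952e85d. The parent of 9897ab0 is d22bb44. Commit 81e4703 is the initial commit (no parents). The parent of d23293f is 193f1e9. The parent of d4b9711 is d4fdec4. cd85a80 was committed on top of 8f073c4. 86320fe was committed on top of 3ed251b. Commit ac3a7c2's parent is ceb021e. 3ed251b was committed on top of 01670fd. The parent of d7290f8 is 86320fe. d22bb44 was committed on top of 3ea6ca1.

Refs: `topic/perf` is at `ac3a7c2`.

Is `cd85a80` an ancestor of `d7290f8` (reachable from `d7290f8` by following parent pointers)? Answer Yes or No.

No

Ancestors of d7290f8: {01670fd, 184a590, 3ed251b, 81e4703, 86320fe, d7290f8}.
cd85a80 is not in that set, so it is not an ancestor of d7290f8.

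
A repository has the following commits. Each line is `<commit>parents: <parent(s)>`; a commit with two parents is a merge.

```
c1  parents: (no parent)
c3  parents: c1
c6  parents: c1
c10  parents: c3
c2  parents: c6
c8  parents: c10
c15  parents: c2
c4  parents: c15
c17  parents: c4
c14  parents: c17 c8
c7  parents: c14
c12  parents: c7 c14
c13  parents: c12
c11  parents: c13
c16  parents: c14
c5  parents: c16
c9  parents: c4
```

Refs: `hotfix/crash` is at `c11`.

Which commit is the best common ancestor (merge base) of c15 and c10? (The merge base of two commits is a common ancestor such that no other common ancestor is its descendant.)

c1

Ancestors of c15: {c1, c15, c2, c6}.
Ancestors of c10: {c1, c10, c3}.
Common ancestors: {c1}.
The only common ancestor is c1, so it is the merge base.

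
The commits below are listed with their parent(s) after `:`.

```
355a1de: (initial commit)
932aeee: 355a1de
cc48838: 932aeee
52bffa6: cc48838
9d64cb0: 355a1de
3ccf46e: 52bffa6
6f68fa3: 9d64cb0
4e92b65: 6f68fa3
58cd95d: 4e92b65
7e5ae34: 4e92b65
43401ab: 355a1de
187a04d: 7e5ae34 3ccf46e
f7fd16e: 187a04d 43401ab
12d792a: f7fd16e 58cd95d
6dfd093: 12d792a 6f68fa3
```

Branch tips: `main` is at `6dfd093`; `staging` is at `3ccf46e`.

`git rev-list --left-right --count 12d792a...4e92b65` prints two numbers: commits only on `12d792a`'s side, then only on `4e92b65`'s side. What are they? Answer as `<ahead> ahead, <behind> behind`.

Reachable from 12d792a: {12d792a, 187a04d, 355a1de, 3ccf46e, 43401ab, 4e92b65, 52bffa6, 58cd95d, 6f68fa3, 7e5ae34, 932aeee, 9d64cb0, cc48838, f7fd16e}.
Reachable from 4e92b65: {355a1de, 4e92b65, 6f68fa3, 9d64cb0}.
Only in 12d792a's history (ahead): {12d792a, 187a04d, 3ccf46e, 43401ab, 52bffa6, 58cd95d, 7e5ae34, 932aeee, cc48838, f7fd16e} — 10.
Only in 4e92b65's history (behind): {} — 0.

10 ahead, 0 behind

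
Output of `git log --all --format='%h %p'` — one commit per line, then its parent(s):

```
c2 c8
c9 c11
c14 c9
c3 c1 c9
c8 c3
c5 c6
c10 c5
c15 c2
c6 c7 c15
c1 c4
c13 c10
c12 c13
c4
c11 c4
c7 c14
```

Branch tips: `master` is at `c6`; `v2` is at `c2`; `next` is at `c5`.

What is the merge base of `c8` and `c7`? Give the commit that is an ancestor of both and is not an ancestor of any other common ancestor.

c9

Ancestors of c8: {c1, c11, c3, c4, c8, c9}.
Ancestors of c7: {c11, c14, c4, c7, c9}.
Common ancestors: {c11, c4, c9}.
Among these, c9 is not an ancestor of any other common ancestor — it is the merge base.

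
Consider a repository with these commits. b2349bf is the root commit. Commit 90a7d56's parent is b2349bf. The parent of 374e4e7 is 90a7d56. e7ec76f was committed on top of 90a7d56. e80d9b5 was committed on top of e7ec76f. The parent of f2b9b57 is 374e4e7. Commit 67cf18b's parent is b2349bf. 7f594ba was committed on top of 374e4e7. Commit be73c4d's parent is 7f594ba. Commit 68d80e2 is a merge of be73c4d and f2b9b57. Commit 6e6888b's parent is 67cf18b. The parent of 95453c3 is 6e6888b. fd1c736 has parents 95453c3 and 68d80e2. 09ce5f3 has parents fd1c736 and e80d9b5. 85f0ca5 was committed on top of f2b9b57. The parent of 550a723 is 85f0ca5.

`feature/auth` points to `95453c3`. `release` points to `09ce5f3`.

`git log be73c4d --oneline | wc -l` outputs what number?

Walking parent pointers from be73c4d: reachable set = {374e4e7, 7f594ba, 90a7d56, b2349bf, be73c4d}.
That is 5 commits.

5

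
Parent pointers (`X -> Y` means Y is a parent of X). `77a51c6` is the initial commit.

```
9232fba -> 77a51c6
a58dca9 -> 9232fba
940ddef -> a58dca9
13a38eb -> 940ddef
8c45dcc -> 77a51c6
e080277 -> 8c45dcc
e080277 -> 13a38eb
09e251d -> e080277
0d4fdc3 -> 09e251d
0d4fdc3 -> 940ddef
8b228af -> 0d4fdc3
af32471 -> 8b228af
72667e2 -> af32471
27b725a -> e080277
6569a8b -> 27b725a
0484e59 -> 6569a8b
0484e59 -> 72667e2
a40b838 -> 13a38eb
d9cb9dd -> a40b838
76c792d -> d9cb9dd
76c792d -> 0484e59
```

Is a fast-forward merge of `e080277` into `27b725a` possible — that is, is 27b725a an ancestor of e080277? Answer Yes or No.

A fast-forward from 27b725a to e080277 is possible iff 27b725a is an ancestor of e080277.
Ancestors of e080277: {13a38eb, 77a51c6, 8c45dcc, 9232fba, 940ddef, a58dca9, e080277}.
27b725a is not among them, so fast-forward is not possible.

No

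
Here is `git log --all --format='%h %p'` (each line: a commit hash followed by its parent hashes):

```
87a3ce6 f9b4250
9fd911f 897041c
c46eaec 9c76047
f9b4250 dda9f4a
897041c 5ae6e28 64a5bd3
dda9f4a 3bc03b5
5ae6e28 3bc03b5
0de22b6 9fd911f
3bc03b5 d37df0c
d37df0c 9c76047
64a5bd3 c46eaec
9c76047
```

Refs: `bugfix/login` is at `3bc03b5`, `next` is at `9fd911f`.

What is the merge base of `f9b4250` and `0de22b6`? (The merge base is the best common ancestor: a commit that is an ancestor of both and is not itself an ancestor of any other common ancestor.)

Ancestors of f9b4250: {3bc03b5, 9c76047, d37df0c, dda9f4a, f9b4250}.
Ancestors of 0de22b6: {0de22b6, 3bc03b5, 5ae6e28, 64a5bd3, 897041c, 9c76047, 9fd911f, c46eaec, d37df0c}.
Common ancestors: {3bc03b5, 9c76047, d37df0c}.
Among these, 3bc03b5 is not an ancestor of any other common ancestor — it is the merge base.

3bc03b5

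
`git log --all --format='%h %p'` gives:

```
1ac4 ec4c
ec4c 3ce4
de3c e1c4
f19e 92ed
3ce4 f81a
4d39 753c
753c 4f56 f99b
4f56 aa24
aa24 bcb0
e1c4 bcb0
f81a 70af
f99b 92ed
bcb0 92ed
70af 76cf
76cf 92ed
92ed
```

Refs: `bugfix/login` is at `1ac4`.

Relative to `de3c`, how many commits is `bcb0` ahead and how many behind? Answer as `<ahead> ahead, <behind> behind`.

0 ahead, 2 behind

Reachable from bcb0: {92ed, bcb0}.
Reachable from de3c: {92ed, bcb0, de3c, e1c4}.
Only in bcb0's history (ahead): {} — 0.
Only in de3c's history (behind): {de3c, e1c4} — 2.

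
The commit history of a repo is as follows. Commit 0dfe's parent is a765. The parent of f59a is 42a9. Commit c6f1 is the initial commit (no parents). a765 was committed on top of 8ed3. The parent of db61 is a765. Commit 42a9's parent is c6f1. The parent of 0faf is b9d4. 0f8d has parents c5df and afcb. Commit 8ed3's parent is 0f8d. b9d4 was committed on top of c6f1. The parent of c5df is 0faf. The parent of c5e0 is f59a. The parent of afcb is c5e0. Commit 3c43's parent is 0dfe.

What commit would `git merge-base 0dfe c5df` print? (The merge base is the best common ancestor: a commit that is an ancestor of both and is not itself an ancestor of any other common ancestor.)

c5df

Ancestors of 0dfe: {0dfe, 0f8d, 0faf, 42a9, 8ed3, a765, afcb, b9d4, c5df, c5e0, c6f1, f59a}.
Ancestors of c5df: {0faf, b9d4, c5df, c6f1}.
Common ancestors: {0faf, b9d4, c5df, c6f1}.
Among these, c5df is not an ancestor of any other common ancestor — it is the merge base.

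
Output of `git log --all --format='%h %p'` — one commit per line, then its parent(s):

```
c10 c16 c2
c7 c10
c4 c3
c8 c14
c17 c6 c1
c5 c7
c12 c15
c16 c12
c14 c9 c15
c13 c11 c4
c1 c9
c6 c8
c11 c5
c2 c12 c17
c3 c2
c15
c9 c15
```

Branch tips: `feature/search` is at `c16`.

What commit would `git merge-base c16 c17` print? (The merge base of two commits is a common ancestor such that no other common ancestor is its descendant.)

c15

Ancestors of c16: {c12, c15, c16}.
Ancestors of c17: {c1, c14, c15, c17, c6, c8, c9}.
Common ancestors: {c15}.
The only common ancestor is c15, so it is the merge base.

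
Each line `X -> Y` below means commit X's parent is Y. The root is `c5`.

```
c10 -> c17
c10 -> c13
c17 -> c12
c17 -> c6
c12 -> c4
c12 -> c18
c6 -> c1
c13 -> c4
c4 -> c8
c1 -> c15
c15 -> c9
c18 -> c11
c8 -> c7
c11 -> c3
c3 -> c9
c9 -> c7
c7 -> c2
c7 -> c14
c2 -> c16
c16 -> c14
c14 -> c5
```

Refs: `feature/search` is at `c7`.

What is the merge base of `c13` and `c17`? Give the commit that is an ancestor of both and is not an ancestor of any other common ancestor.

Ancestors of c13: {c13, c14, c16, c2, c4, c5, c7, c8}.
Ancestors of c17: {c1, c11, c12, c14, c15, c16, c17, c18, c2, c3, c4, c5, c6, c7, c8, c9}.
Common ancestors: {c14, c16, c2, c4, c5, c7, c8}.
Among these, c4 is not an ancestor of any other common ancestor — it is the merge base.

c4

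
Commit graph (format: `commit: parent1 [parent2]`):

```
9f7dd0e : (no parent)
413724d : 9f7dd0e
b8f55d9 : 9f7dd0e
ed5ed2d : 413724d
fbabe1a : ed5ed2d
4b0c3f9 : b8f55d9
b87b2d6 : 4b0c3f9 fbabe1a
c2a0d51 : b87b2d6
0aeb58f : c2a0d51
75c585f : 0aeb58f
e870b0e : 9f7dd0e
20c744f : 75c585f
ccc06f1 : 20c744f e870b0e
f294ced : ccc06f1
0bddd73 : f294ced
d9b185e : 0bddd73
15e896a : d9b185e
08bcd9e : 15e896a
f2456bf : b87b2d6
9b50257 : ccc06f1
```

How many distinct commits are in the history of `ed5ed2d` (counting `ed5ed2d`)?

3

Walking parent pointers from ed5ed2d: reachable set = {413724d, 9f7dd0e, ed5ed2d}.
That is 3 commits.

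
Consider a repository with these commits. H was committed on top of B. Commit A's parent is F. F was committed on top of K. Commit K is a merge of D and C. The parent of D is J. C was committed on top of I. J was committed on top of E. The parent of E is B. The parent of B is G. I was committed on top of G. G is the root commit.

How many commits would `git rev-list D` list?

5

Walking parent pointers from D: reachable set = {B, D, E, G, J}.
That is 5 commits.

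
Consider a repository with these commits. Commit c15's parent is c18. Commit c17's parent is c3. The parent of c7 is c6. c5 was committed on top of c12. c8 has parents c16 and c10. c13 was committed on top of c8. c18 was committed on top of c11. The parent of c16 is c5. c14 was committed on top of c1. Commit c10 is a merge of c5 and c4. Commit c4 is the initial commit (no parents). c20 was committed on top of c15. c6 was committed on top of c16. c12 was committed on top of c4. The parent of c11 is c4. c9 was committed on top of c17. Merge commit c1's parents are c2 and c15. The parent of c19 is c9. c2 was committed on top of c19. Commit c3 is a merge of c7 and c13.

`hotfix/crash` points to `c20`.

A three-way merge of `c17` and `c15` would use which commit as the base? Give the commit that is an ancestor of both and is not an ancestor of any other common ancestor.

c4

Ancestors of c17: {c10, c12, c13, c16, c17, c3, c4, c5, c6, c7, c8}.
Ancestors of c15: {c11, c15, c18, c4}.
Common ancestors: {c4}.
The only common ancestor is c4, so it is the merge base.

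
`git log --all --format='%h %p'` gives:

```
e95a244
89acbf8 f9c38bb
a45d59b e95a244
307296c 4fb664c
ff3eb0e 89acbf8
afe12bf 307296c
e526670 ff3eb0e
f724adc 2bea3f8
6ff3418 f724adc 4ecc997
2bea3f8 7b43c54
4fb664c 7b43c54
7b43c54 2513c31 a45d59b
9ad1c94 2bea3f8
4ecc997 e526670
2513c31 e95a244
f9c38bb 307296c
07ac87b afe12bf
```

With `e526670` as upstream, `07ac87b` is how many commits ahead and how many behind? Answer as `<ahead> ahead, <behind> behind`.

Reachable from 07ac87b: {07ac87b, 2513c31, 307296c, 4fb664c, 7b43c54, a45d59b, afe12bf, e95a244}.
Reachable from e526670: {2513c31, 307296c, 4fb664c, 7b43c54, 89acbf8, a45d59b, e526670, e95a244, f9c38bb, ff3eb0e}.
Only in 07ac87b's history (ahead): {07ac87b, afe12bf} — 2.
Only in e526670's history (behind): {89acbf8, e526670, f9c38bb, ff3eb0e} — 4.

2 ahead, 4 behind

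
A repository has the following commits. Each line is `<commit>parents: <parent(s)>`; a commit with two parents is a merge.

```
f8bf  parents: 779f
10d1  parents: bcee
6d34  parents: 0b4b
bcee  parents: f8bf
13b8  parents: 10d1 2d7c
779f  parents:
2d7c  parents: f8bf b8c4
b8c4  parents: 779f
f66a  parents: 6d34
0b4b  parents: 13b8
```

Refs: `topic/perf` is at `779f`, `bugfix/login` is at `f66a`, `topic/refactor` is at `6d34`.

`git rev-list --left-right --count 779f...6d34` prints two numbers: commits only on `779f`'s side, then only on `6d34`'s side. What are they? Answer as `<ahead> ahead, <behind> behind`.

0 ahead, 8 behind

Reachable from 779f: {779f}.
Reachable from 6d34: {0b4b, 10d1, 13b8, 2d7c, 6d34, 779f, b8c4, bcee, f8bf}.
Only in 779f's history (ahead): {} — 0.
Only in 6d34's history (behind): {0b4b, 10d1, 13b8, 2d7c, 6d34, b8c4, bcee, f8bf} — 8.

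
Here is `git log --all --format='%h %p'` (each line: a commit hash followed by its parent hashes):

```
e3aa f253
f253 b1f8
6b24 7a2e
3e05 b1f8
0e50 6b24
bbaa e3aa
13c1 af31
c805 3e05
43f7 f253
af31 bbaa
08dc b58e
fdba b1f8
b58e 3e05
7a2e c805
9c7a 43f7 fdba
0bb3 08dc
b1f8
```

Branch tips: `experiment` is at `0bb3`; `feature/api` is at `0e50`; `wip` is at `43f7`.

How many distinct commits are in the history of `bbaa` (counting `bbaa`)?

Walking parent pointers from bbaa: reachable set = {b1f8, bbaa, e3aa, f253}.
That is 4 commits.

4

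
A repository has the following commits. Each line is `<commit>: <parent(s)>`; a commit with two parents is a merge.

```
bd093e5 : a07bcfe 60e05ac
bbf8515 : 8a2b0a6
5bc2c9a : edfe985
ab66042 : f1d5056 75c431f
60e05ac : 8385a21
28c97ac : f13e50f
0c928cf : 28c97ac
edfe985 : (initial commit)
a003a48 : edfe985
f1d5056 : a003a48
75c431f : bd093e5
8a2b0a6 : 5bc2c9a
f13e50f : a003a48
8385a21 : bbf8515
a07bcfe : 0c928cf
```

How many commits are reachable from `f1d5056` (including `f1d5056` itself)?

Walking parent pointers from f1d5056: reachable set = {a003a48, edfe985, f1d5056}.
That is 3 commits.

3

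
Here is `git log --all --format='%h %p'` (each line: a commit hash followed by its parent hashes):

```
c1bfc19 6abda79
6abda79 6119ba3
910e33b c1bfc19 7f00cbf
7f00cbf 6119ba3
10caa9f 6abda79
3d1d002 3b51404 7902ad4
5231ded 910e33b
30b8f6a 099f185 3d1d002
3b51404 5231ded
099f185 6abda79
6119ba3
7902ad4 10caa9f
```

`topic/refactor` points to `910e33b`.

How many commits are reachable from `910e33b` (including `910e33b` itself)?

Walking parent pointers from 910e33b: reachable set = {6119ba3, 6abda79, 7f00cbf, 910e33b, c1bfc19}.
That is 5 commits.

5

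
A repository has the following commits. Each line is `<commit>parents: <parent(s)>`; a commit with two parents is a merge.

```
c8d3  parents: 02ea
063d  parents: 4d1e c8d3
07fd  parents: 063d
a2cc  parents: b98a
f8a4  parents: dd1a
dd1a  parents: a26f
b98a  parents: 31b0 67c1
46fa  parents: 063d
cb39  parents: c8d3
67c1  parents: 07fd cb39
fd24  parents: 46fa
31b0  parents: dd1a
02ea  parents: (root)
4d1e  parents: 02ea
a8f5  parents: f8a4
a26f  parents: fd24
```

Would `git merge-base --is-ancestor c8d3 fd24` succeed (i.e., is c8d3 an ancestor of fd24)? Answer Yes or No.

Yes

Ancestors of fd24 (commits reachable by following parents): {02ea, 063d, 46fa, 4d1e, c8d3, fd24}.
c8d3 is in that set, so it is an ancestor of fd24.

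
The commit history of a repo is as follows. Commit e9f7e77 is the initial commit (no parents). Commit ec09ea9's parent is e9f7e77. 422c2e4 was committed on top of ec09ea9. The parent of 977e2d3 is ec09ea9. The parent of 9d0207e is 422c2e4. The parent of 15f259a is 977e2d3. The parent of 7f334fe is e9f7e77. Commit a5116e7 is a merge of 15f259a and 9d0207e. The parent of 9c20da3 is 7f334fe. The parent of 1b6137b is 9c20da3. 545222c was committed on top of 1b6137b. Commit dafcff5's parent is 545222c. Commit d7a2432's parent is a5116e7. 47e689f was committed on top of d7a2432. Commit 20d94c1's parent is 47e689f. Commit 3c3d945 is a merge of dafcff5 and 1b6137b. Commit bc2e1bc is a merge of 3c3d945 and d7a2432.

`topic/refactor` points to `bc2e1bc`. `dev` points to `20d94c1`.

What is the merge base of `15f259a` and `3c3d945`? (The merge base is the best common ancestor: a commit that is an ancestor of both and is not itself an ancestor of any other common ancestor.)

e9f7e77

Ancestors of 15f259a: {15f259a, 977e2d3, e9f7e77, ec09ea9}.
Ancestors of 3c3d945: {1b6137b, 3c3d945, 545222c, 7f334fe, 9c20da3, dafcff5, e9f7e77}.
Common ancestors: {e9f7e77}.
The only common ancestor is e9f7e77, so it is the merge base.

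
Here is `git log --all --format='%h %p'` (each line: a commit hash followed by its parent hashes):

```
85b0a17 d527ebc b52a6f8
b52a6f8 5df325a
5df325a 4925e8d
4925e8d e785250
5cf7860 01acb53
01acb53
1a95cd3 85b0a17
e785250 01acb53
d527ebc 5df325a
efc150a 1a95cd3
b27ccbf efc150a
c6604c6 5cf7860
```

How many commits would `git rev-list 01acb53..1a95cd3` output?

Reachable from 1a95cd3: {01acb53, 1a95cd3, 4925e8d, 5df325a, 85b0a17, b52a6f8, d527ebc, e785250}.
Reachable from 01acb53: {01acb53}.
In 1a95cd3's history but not 01acb53's: {1a95cd3, 4925e8d, 5df325a, 85b0a17, b52a6f8, d527ebc, e785250} — 7 commits.

7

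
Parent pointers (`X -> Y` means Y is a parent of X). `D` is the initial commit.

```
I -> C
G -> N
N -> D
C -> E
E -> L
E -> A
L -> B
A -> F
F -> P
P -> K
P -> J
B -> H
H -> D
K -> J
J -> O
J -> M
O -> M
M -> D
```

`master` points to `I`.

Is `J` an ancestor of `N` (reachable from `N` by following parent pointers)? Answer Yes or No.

No

Ancestors of N: {D, N}.
J is not in that set, so it is not an ancestor of N.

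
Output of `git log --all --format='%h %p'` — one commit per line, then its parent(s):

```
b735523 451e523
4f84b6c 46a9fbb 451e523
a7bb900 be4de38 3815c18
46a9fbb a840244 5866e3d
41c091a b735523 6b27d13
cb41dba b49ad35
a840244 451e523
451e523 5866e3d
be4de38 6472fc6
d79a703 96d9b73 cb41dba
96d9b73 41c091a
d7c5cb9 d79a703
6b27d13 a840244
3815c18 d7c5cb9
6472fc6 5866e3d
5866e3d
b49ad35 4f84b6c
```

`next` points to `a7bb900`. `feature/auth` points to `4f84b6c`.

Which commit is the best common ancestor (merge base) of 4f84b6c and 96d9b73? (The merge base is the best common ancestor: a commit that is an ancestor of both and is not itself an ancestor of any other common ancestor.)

Ancestors of 4f84b6c: {451e523, 46a9fbb, 4f84b6c, 5866e3d, a840244}.
Ancestors of 96d9b73: {41c091a, 451e523, 5866e3d, 6b27d13, 96d9b73, a840244, b735523}.
Common ancestors: {451e523, 5866e3d, a840244}.
Among these, a840244 is not an ancestor of any other common ancestor — it is the merge base.

a840244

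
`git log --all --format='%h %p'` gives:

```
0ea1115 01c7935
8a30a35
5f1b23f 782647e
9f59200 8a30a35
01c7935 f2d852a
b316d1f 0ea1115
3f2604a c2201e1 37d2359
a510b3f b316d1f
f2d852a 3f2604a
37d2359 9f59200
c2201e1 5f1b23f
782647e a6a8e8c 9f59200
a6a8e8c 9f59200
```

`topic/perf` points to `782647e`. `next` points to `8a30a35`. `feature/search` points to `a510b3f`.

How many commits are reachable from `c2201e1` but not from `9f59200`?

Reachable from c2201e1: {5f1b23f, 782647e, 8a30a35, 9f59200, a6a8e8c, c2201e1}.
Reachable from 9f59200: {8a30a35, 9f59200}.
In c2201e1's history but not 9f59200's: {5f1b23f, 782647e, a6a8e8c, c2201e1} — 4 commits.

4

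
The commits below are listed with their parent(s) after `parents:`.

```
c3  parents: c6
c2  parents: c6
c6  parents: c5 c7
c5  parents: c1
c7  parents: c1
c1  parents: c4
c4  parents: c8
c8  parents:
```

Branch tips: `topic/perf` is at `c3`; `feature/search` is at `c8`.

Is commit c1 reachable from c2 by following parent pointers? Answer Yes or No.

Ancestors of c2 (commits reachable by following parents): {c1, c2, c4, c5, c6, c7, c8}.
c1 is in that set, so it is an ancestor of c2.

Yes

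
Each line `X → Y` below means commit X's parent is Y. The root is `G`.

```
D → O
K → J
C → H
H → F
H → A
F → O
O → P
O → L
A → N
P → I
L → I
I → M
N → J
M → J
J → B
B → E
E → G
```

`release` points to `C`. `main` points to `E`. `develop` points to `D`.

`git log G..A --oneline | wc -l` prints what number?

5

Reachable from A: {A, B, E, G, J, N}.
Reachable from G: {G}.
In A's history but not G's: {A, B, E, J, N} — 5 commits.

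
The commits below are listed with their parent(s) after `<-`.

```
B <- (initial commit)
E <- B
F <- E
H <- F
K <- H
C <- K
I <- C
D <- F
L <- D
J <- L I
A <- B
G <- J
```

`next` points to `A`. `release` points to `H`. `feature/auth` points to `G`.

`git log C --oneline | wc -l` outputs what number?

6

Walking parent pointers from C: reachable set = {B, C, E, F, H, K}.
That is 6 commits.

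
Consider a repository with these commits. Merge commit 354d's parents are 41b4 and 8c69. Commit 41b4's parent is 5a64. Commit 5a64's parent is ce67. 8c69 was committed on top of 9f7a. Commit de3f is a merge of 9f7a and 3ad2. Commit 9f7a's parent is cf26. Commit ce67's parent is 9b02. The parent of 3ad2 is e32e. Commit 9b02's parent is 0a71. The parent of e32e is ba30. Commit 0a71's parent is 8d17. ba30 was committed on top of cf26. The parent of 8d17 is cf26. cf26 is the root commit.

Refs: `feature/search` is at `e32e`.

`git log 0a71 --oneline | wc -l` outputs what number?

Walking parent pointers from 0a71: reachable set = {0a71, 8d17, cf26}.
That is 3 commits.

3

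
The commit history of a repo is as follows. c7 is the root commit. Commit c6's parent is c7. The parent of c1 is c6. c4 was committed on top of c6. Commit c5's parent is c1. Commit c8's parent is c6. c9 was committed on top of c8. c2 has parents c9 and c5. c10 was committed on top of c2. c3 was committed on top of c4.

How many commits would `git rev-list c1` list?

3

Walking parent pointers from c1: reachable set = {c1, c6, c7}.
That is 3 commits.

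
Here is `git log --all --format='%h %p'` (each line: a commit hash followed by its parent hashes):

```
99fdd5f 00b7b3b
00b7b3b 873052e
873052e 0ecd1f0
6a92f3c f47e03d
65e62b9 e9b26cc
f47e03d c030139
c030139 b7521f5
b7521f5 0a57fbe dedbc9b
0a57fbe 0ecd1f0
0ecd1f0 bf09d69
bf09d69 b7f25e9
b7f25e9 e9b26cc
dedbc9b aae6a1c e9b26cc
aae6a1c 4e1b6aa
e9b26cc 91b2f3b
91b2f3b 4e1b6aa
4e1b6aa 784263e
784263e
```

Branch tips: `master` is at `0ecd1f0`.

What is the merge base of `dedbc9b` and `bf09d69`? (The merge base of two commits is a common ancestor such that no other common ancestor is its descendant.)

e9b26cc

Ancestors of dedbc9b: {4e1b6aa, 784263e, 91b2f3b, aae6a1c, dedbc9b, e9b26cc}.
Ancestors of bf09d69: {4e1b6aa, 784263e, 91b2f3b, b7f25e9, bf09d69, e9b26cc}.
Common ancestors: {4e1b6aa, 784263e, 91b2f3b, e9b26cc}.
Among these, e9b26cc is not an ancestor of any other common ancestor — it is the merge base.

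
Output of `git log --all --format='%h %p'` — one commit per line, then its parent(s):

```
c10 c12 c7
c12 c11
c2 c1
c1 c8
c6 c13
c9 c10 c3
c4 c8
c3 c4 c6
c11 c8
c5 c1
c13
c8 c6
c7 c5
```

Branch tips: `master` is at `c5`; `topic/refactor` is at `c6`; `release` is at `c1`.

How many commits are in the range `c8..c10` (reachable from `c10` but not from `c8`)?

Reachable from c10: {c1, c10, c11, c12, c13, c5, c6, c7, c8}.
Reachable from c8: {c13, c6, c8}.
In c10's history but not c8's: {c1, c10, c11, c12, c5, c7} — 6 commits.

6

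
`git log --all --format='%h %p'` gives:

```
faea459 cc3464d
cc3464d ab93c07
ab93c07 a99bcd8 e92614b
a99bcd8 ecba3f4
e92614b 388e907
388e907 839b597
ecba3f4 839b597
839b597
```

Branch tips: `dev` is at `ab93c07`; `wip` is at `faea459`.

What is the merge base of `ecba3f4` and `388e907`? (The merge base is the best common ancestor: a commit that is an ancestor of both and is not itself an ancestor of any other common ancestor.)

Ancestors of ecba3f4: {839b597, ecba3f4}.
Ancestors of 388e907: {388e907, 839b597}.
Common ancestors: {839b597}.
The only common ancestor is 839b597, so it is the merge base.

839b597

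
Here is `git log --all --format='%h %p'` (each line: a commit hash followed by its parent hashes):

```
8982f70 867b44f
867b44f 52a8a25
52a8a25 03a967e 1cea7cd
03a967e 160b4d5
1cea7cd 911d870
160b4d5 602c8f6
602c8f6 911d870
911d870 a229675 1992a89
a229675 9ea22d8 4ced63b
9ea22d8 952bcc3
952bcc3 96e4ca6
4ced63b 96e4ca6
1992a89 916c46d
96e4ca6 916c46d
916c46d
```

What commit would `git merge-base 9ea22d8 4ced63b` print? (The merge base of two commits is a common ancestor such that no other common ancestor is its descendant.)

96e4ca6

Ancestors of 9ea22d8: {916c46d, 952bcc3, 96e4ca6, 9ea22d8}.
Ancestors of 4ced63b: {4ced63b, 916c46d, 96e4ca6}.
Common ancestors: {916c46d, 96e4ca6}.
Among these, 96e4ca6 is not an ancestor of any other common ancestor — it is the merge base.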